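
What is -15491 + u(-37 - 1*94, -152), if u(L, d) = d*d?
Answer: 7613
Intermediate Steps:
u(L, d) = d**2
-15491 + u(-37 - 1*94, -152) = -15491 + (-152)**2 = -15491 + 23104 = 7613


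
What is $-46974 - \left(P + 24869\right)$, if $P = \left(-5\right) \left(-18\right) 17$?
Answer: $-73373$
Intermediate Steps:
$P = 1530$ ($P = 90 \cdot 17 = 1530$)
$-46974 - \left(P + 24869\right) = -46974 - \left(1530 + 24869\right) = -46974 - 26399 = -73373$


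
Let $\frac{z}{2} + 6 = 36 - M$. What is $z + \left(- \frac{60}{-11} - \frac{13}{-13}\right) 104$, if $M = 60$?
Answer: $\frac{6724}{11} \approx 611.27$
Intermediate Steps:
$z = -60$ ($z = -12 + 2 \left(36 - 60\right) = -12 + 2 \left(-24\right) = -12 - 48 = -60$)
$z + \left(- \frac{60}{-11} - \frac{13}{-13}\right) 104 = -60 + \left(- \frac{60}{-11} - \frac{13}{-13}\right) 104 = -60 + \left(\left(-60\right) \left(- \frac{1}{11}\right) - -1\right) 104 = -60 + \left(\frac{60}{11} + 1\right) 104 = -60 + \frac{71}{11} \cdot 104 = -60 + \frac{7384}{11} = \frac{6724}{11}$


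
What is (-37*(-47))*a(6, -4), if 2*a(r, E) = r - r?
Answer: 0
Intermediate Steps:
a(r, E) = 0 (a(r, E) = (r - r)/2 = (½)*0 = 0)
(-37*(-47))*a(6, -4) = -37*(-47)*0 = 1739*0 = 0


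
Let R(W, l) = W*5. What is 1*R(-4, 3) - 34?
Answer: -54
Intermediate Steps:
R(W, l) = 5*W
1*R(-4, 3) - 34 = 1*(5*(-4)) - 34 = 1*(-20) - 34 = -20 - 34 = -54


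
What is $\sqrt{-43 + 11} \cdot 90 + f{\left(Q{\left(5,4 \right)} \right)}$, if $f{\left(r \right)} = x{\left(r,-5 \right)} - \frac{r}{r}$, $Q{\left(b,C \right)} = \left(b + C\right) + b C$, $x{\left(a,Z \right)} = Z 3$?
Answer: $-16 + 360 i \sqrt{2} \approx -16.0 + 509.12 i$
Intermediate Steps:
$x{\left(a,Z \right)} = 3 Z$
$Q{\left(b,C \right)} = C + b + C b$ ($Q{\left(b,C \right)} = \left(C + b\right) + C b = C + b + C b$)
$f{\left(r \right)} = -16$ ($f{\left(r \right)} = 3 \left(-5\right) - \frac{r}{r} = -15 - 1 = -16$)
$\sqrt{-43 + 11} \cdot 90 + f{\left(Q{\left(5,4 \right)} \right)} = \sqrt{-43 + 11} \cdot 90 - 16 = \sqrt{-32} \cdot 90 - 16 = 4 i \sqrt{2} \cdot 90 - 16 = 360 i \sqrt{2} - 16 = -16 + 360 i \sqrt{2}$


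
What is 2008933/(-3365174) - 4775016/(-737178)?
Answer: 2431303080285/413455373162 ≈ 5.8804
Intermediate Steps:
2008933/(-3365174) - 4775016/(-737178) = 2008933*(-1/3365174) - 4775016*(-1/737178) = -2008933/3365174 + 795836/122863 = 2431303080285/413455373162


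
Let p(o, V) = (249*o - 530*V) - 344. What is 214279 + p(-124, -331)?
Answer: 358489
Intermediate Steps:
p(o, V) = -344 - 530*V + 249*o (p(o, V) = (-530*V + 249*o) - 344 = -344 - 530*V + 249*o)
214279 + p(-124, -331) = 214279 + (-344 - 530*(-331) + 249*(-124)) = 214279 + (-344 + 175430 - 30876) = 214279 + 144210 = 358489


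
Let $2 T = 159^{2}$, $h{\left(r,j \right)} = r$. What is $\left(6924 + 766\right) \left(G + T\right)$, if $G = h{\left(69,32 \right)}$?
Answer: $97736055$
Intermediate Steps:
$G = 69$
$T = \frac{25281}{2}$ ($T = \frac{159^{2}}{2} = \frac{1}{2} \cdot 25281 = \frac{25281}{2} \approx 12641.0$)
$\left(6924 + 766\right) \left(G + T\right) = \left(6924 + 766\right) \left(69 + \frac{25281}{2}\right) = 7690 \cdot \frac{25419}{2} = 97736055$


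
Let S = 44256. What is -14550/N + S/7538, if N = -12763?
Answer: 337258614/48103747 ≈ 7.0111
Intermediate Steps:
-14550/N + S/7538 = -14550/(-12763) + 44256/7538 = -14550*(-1/12763) + 44256*(1/7538) = 14550/12763 + 22128/3769 = 337258614/48103747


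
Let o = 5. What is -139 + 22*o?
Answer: -29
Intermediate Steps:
-139 + 22*o = -139 + 22*5 = -139 + 110 = -29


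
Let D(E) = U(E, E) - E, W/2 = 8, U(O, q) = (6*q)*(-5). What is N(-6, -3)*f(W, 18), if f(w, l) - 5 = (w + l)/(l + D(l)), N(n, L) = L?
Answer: -1333/90 ≈ -14.811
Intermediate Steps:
U(O, q) = -30*q
W = 16 (W = 2*8 = 16)
D(E) = -31*E (D(E) = -30*E - E = -31*E)
f(w, l) = 5 - (l + w)/(30*l) (f(w, l) = 5 + (w + l)/(l - 31*l) = 5 + (l + w)/((-30*l)) = 5 + (l + w)*(-1/(30*l)) = 5 - (l + w)/(30*l))
N(-6, -3)*f(W, 18) = -(-1*16 + 149*18)/(10*18) = -(-16 + 2682)/(10*18) = -2666/(10*18) = -3*1333/270 = -1333/90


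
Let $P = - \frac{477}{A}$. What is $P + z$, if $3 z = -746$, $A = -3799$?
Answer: $- \frac{2832623}{11397} \approx -248.54$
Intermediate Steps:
$z = - \frac{746}{3}$ ($z = \frac{1}{3} \left(-746\right) = - \frac{746}{3} \approx -248.67$)
$P = \frac{477}{3799}$ ($P = - \frac{477}{-3799} = \left(-477\right) \left(- \frac{1}{3799}\right) = \frac{477}{3799} \approx 0.12556$)
$P + z = \frac{477}{3799} - \frac{746}{3} = - \frac{2832623}{11397}$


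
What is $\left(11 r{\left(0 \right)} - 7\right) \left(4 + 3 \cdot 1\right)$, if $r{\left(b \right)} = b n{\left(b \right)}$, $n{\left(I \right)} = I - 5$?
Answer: $-49$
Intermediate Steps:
$n{\left(I \right)} = -5 + I$
$r{\left(b \right)} = b \left(-5 + b\right)$
$\left(11 r{\left(0 \right)} - 7\right) \left(4 + 3 \cdot 1\right) = \left(11 \cdot 0 \left(-5 + 0\right) - 7\right) \left(4 + 3 \cdot 1\right) = \left(11 \cdot 0 \left(-5\right) - 7\right) \left(4 + 3\right) = \left(11 \cdot 0 - 7\right) 7 = \left(0 - 7\right) 7 = \left(-7\right) 7 = -49$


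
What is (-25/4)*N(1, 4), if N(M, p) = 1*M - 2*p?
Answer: 175/4 ≈ 43.750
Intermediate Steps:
N(M, p) = M - 2*p
(-25/4)*N(1, 4) = (-25/4)*(1 - 2*4) = (-25*¼)*(1 - 8) = -25/4*(-7) = 175/4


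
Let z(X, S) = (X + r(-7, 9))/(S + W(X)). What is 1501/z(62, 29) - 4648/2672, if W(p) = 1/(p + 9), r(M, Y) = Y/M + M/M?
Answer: 901426981/1280556 ≈ 703.93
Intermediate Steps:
r(M, Y) = 1 + Y/M (r(M, Y) = Y/M + 1 = 1 + Y/M)
W(p) = 1/(9 + p)
z(X, S) = (-2/7 + X)/(S + 1/(9 + X)) (z(X, S) = (X + (-7 + 9)/(-7))/(S + 1/(9 + X)) = (X - ⅐*2)/(S + 1/(9 + X)) = (X - 2/7)/(S + 1/(9 + X)) = (-2/7 + X)/(S + 1/(9 + X)))
1501/z(62, 29) - 4648/2672 = 1501/(((-2 + 7*62)*(9 + 62)/(7*(1 + 29*(9 + 62))))) - 4648/2672 = 1501/(((⅐)*(-2 + 434)*71/(1 + 29*71))) - 4648*1/2672 = 1501/(((⅐)*432*71/(1 + 2059))) - 581/334 = 1501/(((⅐)*432*71/2060)) - 581/334 = 1501/(((⅐)*(1/2060)*432*71)) - 581/334 = 1501/(7668/3605) - 581/334 = 1501*(3605/7668) - 581/334 = 5411105/7668 - 581/334 = 901426981/1280556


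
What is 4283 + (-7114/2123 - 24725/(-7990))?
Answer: 14529438845/3392554 ≈ 4282.7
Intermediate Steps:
4283 + (-7114/2123 - 24725/(-7990)) = 4283 + (-7114*1/2123 - 24725*(-1/7990)) = 4283 + (-7114/2123 + 4945/1598) = 4283 - 869937/3392554 = 14529438845/3392554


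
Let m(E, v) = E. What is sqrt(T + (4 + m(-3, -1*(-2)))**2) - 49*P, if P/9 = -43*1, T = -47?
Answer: 18963 + I*sqrt(46) ≈ 18963.0 + 6.7823*I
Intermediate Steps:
P = -387 (P = 9*(-43*1) = 9*(-43) = -387)
sqrt(T + (4 + m(-3, -1*(-2)))**2) - 49*P = sqrt(-47 + (4 - 3)**2) - 49*(-387) = sqrt(-47 + 1**2) + 18963 = sqrt(-47 + 1) + 18963 = sqrt(-46) + 18963 = I*sqrt(46) + 18963 = 18963 + I*sqrt(46)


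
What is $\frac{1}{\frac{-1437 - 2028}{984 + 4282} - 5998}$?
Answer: $- \frac{5266}{31588933} \approx -0.0001667$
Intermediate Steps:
$\frac{1}{\frac{-1437 - 2028}{984 + 4282} - 5998} = \frac{1}{- \frac{3465}{5266} - 5998} = \frac{1}{- \frac{31588933}{5266}} = - \frac{5266}{31588933}$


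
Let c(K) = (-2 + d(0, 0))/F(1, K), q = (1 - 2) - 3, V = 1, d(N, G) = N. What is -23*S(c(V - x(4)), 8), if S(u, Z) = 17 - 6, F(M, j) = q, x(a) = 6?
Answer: -253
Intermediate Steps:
q = -4 (q = -1 - 3 = -4)
F(M, j) = -4
c(K) = ½ (c(K) = (-2 + 0)/(-4) = -2*(-¼) = ½)
S(u, Z) = 11
-23*S(c(V - x(4)), 8) = -23*11 = -253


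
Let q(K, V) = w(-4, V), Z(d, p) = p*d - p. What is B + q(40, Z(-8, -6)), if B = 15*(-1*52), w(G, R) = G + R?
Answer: -730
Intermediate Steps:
Z(d, p) = -p + d*p (Z(d, p) = d*p - p = -p + d*p)
q(K, V) = -4 + V
B = -780 (B = 15*(-52) = -780)
B + q(40, Z(-8, -6)) = -780 + (-4 - 6*(-1 - 8)) = -780 + (-4 - 6*(-9)) = -780 + (-4 + 54) = -780 + 50 = -730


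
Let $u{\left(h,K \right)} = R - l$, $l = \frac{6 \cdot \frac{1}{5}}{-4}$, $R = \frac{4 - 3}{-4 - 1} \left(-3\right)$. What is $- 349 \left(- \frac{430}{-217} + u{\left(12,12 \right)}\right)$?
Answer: $- \frac{2182297}{2170} \approx -1005.7$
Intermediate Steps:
$R = \frac{3}{5}$ ($R = 1 \frac{1}{-5} \left(-3\right) = 1 \left(- \frac{1}{5}\right) \left(-3\right) = \left(- \frac{1}{5}\right) \left(-3\right) = \frac{3}{5} \approx 0.6$)
$l = - \frac{3}{10}$ ($l = 6 \cdot \frac{1}{5} \left(- \frac{1}{4}\right) = \frac{6}{5} \left(- \frac{1}{4}\right) = - \frac{3}{10} \approx -0.3$)
$u{\left(h,K \right)} = \frac{9}{10}$ ($u{\left(h,K \right)} = \frac{3}{5} - - \frac{3}{10} = \frac{3}{5} + \frac{3}{10} = \frac{9}{10}$)
$- 349 \left(- \frac{430}{-217} + u{\left(12,12 \right)}\right) = - 349 \left(- \frac{430}{-217} + \frac{9}{10}\right) = - 349 \left(\left(-430\right) \left(- \frac{1}{217}\right) + \frac{9}{10}\right) = - 349 \left(\frac{430}{217} + \frac{9}{10}\right) = \left(-349\right) \frac{6253}{2170} = - \frac{2182297}{2170}$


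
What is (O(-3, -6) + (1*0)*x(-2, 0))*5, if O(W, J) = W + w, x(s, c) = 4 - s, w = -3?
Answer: -30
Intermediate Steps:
O(W, J) = -3 + W (O(W, J) = W - 3 = -3 + W)
(O(-3, -6) + (1*0)*x(-2, 0))*5 = ((-3 - 3) + (1*0)*(4 - 1*(-2)))*5 = (-6 + 0*(4 + 2))*5 = (-6 + 0*6)*5 = (-6 + 0)*5 = -6*5 = -30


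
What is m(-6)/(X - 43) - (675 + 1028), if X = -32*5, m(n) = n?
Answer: -345703/203 ≈ -1703.0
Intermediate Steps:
X = -160
m(-6)/(X - 43) - (675 + 1028) = -6/(-160 - 43) - (675 + 1028) = -6/(-203) - 1*1703 = -6*(-1/203) - 1703 = 6/203 - 1703 = -345703/203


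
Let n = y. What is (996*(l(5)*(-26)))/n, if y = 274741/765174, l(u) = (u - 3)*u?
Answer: -198149459040/274741 ≈ -7.2122e+5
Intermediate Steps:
l(u) = u*(-3 + u) (l(u) = (-3 + u)*u = u*(-3 + u))
y = 274741/765174 (y = 274741*(1/765174) = 274741/765174 ≈ 0.35906)
n = 274741/765174 ≈ 0.35906
(996*(l(5)*(-26)))/n = (996*((5*(-3 + 5))*(-26)))/(274741/765174) = (996*((5*2)*(-26)))*(765174/274741) = (996*(10*(-26)))*(765174/274741) = (996*(-260))*(765174/274741) = -258960*765174/274741 = -198149459040/274741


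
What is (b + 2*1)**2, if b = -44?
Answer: 1764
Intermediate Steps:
(b + 2*1)**2 = (-44 + 2*1)**2 = (-44 + 2)**2 = (-42)**2 = 1764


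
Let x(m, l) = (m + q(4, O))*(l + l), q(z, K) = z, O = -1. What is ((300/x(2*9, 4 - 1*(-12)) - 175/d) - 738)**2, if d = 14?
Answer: 17427432169/30976 ≈ 5.6261e+5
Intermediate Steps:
x(m, l) = 2*l*(4 + m) (x(m, l) = (m + 4)*(l + l) = (4 + m)*(2*l) = 2*l*(4 + m))
((300/x(2*9, 4 - 1*(-12)) - 175/d) - 738)**2 = ((300/((2*(4 - 1*(-12))*(4 + 2*9))) - 175/14) - 738)**2 = ((300/((2*(4 + 12)*(4 + 18))) - 175*1/14) - 738)**2 = ((300/((2*16*22)) - 25/2) - 738)**2 = ((300/704 - 25/2) - 738)**2 = ((300*(1/704) - 25/2) - 738)**2 = ((75/176 - 25/2) - 738)**2 = (-2125/176 - 738)**2 = (-132013/176)**2 = 17427432169/30976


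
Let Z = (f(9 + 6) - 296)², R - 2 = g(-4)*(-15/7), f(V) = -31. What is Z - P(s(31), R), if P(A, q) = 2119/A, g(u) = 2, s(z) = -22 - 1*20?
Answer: 4493137/42 ≈ 1.0698e+5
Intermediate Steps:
s(z) = -42 (s(z) = -22 - 20 = -42)
R = -16/7 (R = 2 + 2*(-15/7) = 2 - 30/7 = -16/7 ≈ -2.2857)
Z = 106929 (Z = (-31 - 296)² = (-327)² = 106929)
Z - P(s(31), R) = 106929 - 2119/(-42) = 106929 - 2119*(-1)/42 = 106929 - 1*(-2119/42) = 106929 + 2119/42 = 4493137/42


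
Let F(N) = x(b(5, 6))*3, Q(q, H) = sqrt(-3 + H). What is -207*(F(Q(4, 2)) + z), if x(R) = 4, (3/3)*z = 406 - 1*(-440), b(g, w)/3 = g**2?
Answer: -177606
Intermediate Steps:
b(g, w) = 3*g**2
z = 846 (z = 406 - 1*(-440) = 406 + 440 = 846)
F(N) = 12 (F(N) = 4*3 = 12)
-207*(F(Q(4, 2)) + z) = -207*(12 + 846) = -207*858 = -177606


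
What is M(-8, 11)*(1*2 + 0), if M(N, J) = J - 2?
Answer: 18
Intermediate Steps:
M(N, J) = -2 + J
M(-8, 11)*(1*2 + 0) = (-2 + 11)*(1*2 + 0) = 9*(2 + 0) = 9*2 = 18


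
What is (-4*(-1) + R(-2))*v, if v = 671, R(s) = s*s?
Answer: 5368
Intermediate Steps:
R(s) = s²
(-4*(-1) + R(-2))*v = (-4*(-1) + (-2)²)*671 = (4 + 4)*671 = 8*671 = 5368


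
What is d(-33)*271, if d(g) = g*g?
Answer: 295119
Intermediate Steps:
d(g) = g**2
d(-33)*271 = (-33)**2*271 = 1089*271 = 295119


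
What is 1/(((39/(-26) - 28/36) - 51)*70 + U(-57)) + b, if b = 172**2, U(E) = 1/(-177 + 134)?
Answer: 42698705149/1443304 ≈ 29584.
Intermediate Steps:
U(E) = -1/43 (U(E) = 1/(-43) = -1/43)
b = 29584
1/(((39/(-26) - 28/36) - 51)*70 + U(-57)) + b = 1/(((39/(-26) - 28/36) - 51)*70 - 1/43) + 29584 = 1/(((39*(-1/26) - 28*1/36) - 51)*70 - 1/43) + 29584 = 1/(((-3/2 - 7/9) - 51)*70 - 1/43) + 29584 = 1/((-41/18 - 51)*70 - 1/43) + 29584 = 1/(-959/18*70 - 1/43) + 29584 = 1/(-33565/9 - 1/43) + 29584 = 1/(-1443304/387) + 29584 = -387/1443304 + 29584 = 42698705149/1443304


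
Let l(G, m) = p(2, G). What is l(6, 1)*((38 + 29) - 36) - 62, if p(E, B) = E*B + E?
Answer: 372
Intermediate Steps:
p(E, B) = E + B*E (p(E, B) = B*E + E = E + B*E)
l(G, m) = 2 + 2*G (l(G, m) = 2*(1 + G) = 2 + 2*G)
l(6, 1)*((38 + 29) - 36) - 62 = (2 + 2*6)*((38 + 29) - 36) - 62 = (2 + 12)*(67 - 36) - 62 = 14*31 - 62 = 434 - 62 = 372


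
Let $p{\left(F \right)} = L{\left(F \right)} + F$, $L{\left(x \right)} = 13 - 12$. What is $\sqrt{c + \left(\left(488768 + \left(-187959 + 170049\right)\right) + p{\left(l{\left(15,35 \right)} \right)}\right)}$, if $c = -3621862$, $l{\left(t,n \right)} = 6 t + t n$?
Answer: $2 i \sqrt{787597} \approx 1774.9 i$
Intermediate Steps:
$l{\left(t,n \right)} = 6 t + n t$
$L{\left(x \right)} = 1$
$p{\left(F \right)} = 1 + F$
$\sqrt{c + \left(\left(488768 + \left(-187959 + 170049\right)\right) + p{\left(l{\left(15,35 \right)} \right)}\right)} = \sqrt{-3621862 + \left(\left(488768 + \left(-187959 + 170049\right)\right) + \left(1 + 15 \left(6 + 35\right)\right)\right)} = \sqrt{-3621862 + \left(\left(488768 - 17910\right) + \left(1 + 15 \cdot 41\right)\right)} = \sqrt{-3621862 + \left(470858 + \left(1 + 615\right)\right)} = \sqrt{-3621862 + \left(470858 + 616\right)} = \sqrt{-3621862 + 471474} = \sqrt{-3150388} = 2 i \sqrt{787597}$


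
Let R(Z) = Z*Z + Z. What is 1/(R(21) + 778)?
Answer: 1/1240 ≈ 0.00080645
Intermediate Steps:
R(Z) = Z + Z² (R(Z) = Z² + Z = Z + Z²)
1/(R(21) + 778) = 1/(21*(1 + 21) + 778) = 1/(21*22 + 778) = 1/(462 + 778) = 1/1240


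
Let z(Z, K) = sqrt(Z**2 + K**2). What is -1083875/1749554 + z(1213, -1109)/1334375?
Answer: -1083875/1749554 + sqrt(4322)/53375 ≈ -0.61828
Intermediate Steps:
z(Z, K) = sqrt(K**2 + Z**2)
-1083875/1749554 + z(1213, -1109)/1334375 = -1083875/1749554 + sqrt((-1109)**2 + 1213**2)/1334375 = -1083875*1/1749554 + sqrt(1229881 + 1471369)*(1/1334375) = -1083875/1749554 + sqrt(2701250)*(1/1334375) = -1083875/1749554 + (25*sqrt(4322))*(1/1334375) = -1083875/1749554 + sqrt(4322)/53375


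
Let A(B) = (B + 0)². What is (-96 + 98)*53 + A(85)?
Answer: 7331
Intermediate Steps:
A(B) = B²
(-96 + 98)*53 + A(85) = (-96 + 98)*53 + 85² = 2*53 + 7225 = 106 + 7225 = 7331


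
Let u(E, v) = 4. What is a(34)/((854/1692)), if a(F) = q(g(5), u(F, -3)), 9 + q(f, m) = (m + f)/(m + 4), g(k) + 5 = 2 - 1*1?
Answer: -7614/427 ≈ -17.831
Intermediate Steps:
g(k) = -4 (g(k) = -5 + (2 - 1*1) = -5 + (2 - 1) = -5 + 1 = -4)
q(f, m) = -9 + (f + m)/(4 + m) (q(f, m) = -9 + (m + f)/(m + 4) = -9 + (f + m)/(4 + m))
a(F) = -9 (a(F) = (-36 - 4 - 8*4)/(4 + 4) = (-36 - 4 - 32)/8 = (⅛)*(-72) = -9)
a(34)/((854/1692)) = -9/(854/1692) = -9/(854*(1/1692)) = -9/427/846 = -9*846/427 = -7614/427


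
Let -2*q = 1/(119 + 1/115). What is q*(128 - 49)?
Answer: -9085/27372 ≈ -0.33191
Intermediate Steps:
q = -115/27372 (q = -1/(2*(119 + 1/115)) = -1/(2*13686/115) = -½*115/13686 = -115/27372 ≈ -0.0042014)
q*(128 - 49) = -115*(128 - 49)/27372 = -115/27372*79 = -9085/27372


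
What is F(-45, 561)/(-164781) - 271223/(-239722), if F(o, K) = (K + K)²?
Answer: -1680325445/258180594 ≈ -6.5083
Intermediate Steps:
F(o, K) = 4*K² (F(o, K) = (2*K)² = 4*K²)
F(-45, 561)/(-164781) - 271223/(-239722) = (4*561²)/(-164781) - 271223/(-239722) = (4*314721)*(-1/164781) - 271223*(-1/239722) = 1258884*(-1/164781) + 271223/239722 = -8228/1077 + 271223/239722 = -1680325445/258180594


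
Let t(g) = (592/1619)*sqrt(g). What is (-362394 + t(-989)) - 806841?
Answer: -1169235 + 592*I*sqrt(989)/1619 ≈ -1.1692e+6 + 11.499*I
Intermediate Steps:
t(g) = 592*sqrt(g)/1619 (t(g) = (592*(1/1619))*sqrt(g) = 592*sqrt(g)/1619)
(-362394 + t(-989)) - 806841 = (-362394 + 592*sqrt(-989)/1619) - 806841 = (-362394 + 592*(I*sqrt(989))/1619) - 806841 = (-362394 + 592*I*sqrt(989)/1619) - 806841 = -1169235 + 592*I*sqrt(989)/1619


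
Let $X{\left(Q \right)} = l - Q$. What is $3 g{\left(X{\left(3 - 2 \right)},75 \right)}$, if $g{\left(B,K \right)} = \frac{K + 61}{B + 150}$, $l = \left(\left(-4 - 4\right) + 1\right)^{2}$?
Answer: $\frac{68}{33} \approx 2.0606$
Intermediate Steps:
$l = 49$ ($l = \left(-8 + 1\right)^{2} = \left(-7\right)^{2} = 49$)
$X{\left(Q \right)} = 49 - Q$
$g{\left(B,K \right)} = \frac{61 + K}{150 + B}$
$3 g{\left(X{\left(3 - 2 \right)},75 \right)} = 3 \frac{61 + 75}{150 + \left(49 - \left(3 - 2\right)\right)} = 3 \frac{1}{150 + \left(49 - 1\right)} 136 = 3 \frac{1}{150 + 48} \cdot 136 = 3 \cdot \frac{1}{198} \cdot 136 = 3 \cdot \frac{68}{99} = \frac{68}{33}$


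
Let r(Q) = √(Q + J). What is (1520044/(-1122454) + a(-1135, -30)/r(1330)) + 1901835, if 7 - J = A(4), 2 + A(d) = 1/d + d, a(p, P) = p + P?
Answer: 1067360391523/561227 - 2330*√5339/5339 ≈ 1.9018e+6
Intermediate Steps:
a(p, P) = P + p
A(d) = -2 + d + 1/d (A(d) = -2 + (1/d + d) = -2 + (d + 1/d) = -2 + d + 1/d)
J = 19/4 (J = 7 - (-2 + 4 + 1/4) = 7 - (-2 + 4 + ¼) = 7 - 1*9/4 = 7 - 9/4 = 19/4 ≈ 4.7500)
r(Q) = √(19/4 + Q) (r(Q) = √(Q + 19/4) = √(19/4 + Q))
(1520044/(-1122454) + a(-1135, -30)/r(1330)) + 1901835 = (1520044/(-1122454) + (-30 - 1135)/((√(19 + 4*1330)/2))) + 1901835 = (1520044*(-1/1122454) - 1165*2/√(19 + 5320)) + 1901835 = (-760022/561227 - 1165*2*√5339/5339) + 1901835 = (-760022/561227 - 2330*√5339/5339) + 1901835 = 1067360391523/561227 - 2330*√5339/5339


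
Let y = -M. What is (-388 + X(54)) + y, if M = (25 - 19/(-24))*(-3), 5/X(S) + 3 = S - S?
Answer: -7495/24 ≈ -312.29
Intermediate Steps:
X(S) = -5/3 (X(S) = 5/(-3 + (S - S)) = 5/(-3 + 0) = 5/(-3) = 5*(-1/3) = -5/3)
M = -619/8 (M = (25 - 19*(-1/24))*(-3) = (25 + 19/24)*(-3) = (619/24)*(-3) = -619/8 ≈ -77.375)
y = 619/8 (y = -1*(-619/8) = 619/8 ≈ 77.375)
(-388 + X(54)) + y = (-388 - 5/3) + 619/8 = -1169/3 + 619/8 = -7495/24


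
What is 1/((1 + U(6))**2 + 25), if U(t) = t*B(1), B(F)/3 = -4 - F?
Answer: 1/7946 ≈ 0.00012585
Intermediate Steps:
B(F) = -12 - 3*F (B(F) = 3*(-4 - F) = -12 - 3*F)
U(t) = -15*t (U(t) = t*(-12 - 3*1) = t*(-12 - 3) = t*(-15) = -15*t)
1/((1 + U(6))**2 + 25) = 1/((1 - 15*6)**2 + 25) = 1/((1 - 90)**2 + 25) = 1/((-89)**2 + 25) = 1/(7921 + 25) = 1/7946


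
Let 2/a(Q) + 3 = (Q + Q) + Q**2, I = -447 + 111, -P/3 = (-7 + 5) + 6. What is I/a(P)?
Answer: -19656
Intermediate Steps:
P = -12 (P = -3*((-7 + 5) + 6) = -3*(-2 + 6) = -3*4 = -12)
I = -336
a(Q) = 2/(-3 + Q**2 + 2*Q) (a(Q) = 2/(-3 + ((Q + Q) + Q**2)) = 2/(-3 + (2*Q + Q**2)) = 2/(-3 + (Q**2 + 2*Q)) = 2/(-3 + Q**2 + 2*Q))
I/a(P) = -336/(2/(-3 + (-12)**2 + 2*(-12))) = -336/(2/(-3 + 144 - 24)) = -336/(2/117) = -336/(2*(1/117)) = -336/2/117 = -336*117/2 = -19656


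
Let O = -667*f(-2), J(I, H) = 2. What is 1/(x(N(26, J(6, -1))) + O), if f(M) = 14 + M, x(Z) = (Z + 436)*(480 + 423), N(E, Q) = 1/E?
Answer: 26/10029207 ≈ 2.5924e-6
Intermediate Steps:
x(Z) = 393708 + 903*Z (x(Z) = (436 + Z)*903 = 393708 + 903*Z)
O = -8004 (O = -667*(14 - 2) = -667*12 = -8004)
1/(x(N(26, J(6, -1))) + O) = 1/((393708 + 903/26) - 8004) = 1/(10237311/26 - 8004) = 1/(10029207/26) = 26/10029207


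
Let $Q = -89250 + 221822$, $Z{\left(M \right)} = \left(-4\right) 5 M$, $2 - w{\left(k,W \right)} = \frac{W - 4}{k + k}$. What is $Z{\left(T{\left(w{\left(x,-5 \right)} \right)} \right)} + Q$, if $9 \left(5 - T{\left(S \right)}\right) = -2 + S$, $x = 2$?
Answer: $132477$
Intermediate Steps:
$w{\left(k,W \right)} = 2 - \frac{-4 + W}{2 k}$ ($w{\left(k,W \right)} = 2 - \frac{W - 4}{k + k} = 2 - \frac{-4 + W}{2 k}$)
$T{\left(S \right)} = \frac{47}{9} - \frac{S}{9}$ ($T{\left(S \right)} = 5 - \frac{-2 + S}{9} = 5 - \left(- \frac{2}{9} + \frac{S}{9}\right) = \frac{47}{9} - \frac{S}{9}$)
$Z{\left(M \right)} = - 20 M$
$Q = 132572$
$Z{\left(T{\left(w{\left(x,-5 \right)} \right)} \right)} + Q = - 20 \left(\frac{47}{9} - \frac{\frac{1}{2} \cdot \frac{1}{2} \left(4 - -5 + 4 \cdot 2\right)}{9}\right) + 132572 = - 20 \left(\frac{47}{9} - \frac{\frac{1}{2} \cdot \frac{1}{2} \left(4 + 5 + 8\right)}{9}\right) + 132572 = - 20 \left(\frac{47}{9} - \frac{\frac{1}{2} \cdot \frac{1}{2} \cdot 17}{9}\right) + 132572 = - 20 \left(\frac{47}{9} - \frac{17}{36}\right) + 132572 = \left(-20\right) \frac{19}{4} + 132572 = -95 + 132572 = 132477$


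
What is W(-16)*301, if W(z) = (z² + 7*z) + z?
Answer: 38528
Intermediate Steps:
W(z) = z² + 8*z
W(-16)*301 = -16*(8 - 16)*301 = -16*(-8)*301 = 128*301 = 38528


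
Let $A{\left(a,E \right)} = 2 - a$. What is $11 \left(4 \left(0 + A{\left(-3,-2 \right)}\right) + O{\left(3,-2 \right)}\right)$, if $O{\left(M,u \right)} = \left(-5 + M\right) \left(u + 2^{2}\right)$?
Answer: $176$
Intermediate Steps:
$O{\left(M,u \right)} = \left(-5 + M\right) \left(4 + u\right)$ ($O{\left(M,u \right)} = \left(-5 + M\right) \left(u + 4\right) = \left(-5 + M\right) \left(4 + u\right)$)
$11 \left(4 \left(0 + A{\left(-3,-2 \right)}\right) + O{\left(3,-2 \right)}\right) = 11 \left(4 \left(0 + \left(2 - -3\right)\right) + \left(-20 - -10 + 4 \cdot 3 + 3 \left(-2\right)\right)\right) = 11 \left(4 \left(0 + \left(2 + 3\right)\right) + \left(-20 + 10 + 12 - 6\right)\right) = 11 \left(4 \left(0 + 5\right) - 4\right) = 11 \left(4 \cdot 5 - 4\right) = 11 \left(20 - 4\right) = 11 \cdot 16 = 176$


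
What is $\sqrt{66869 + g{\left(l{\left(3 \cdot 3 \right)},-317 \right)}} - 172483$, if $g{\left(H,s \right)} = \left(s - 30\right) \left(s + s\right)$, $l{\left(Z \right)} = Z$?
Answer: $-172483 + \sqrt{286867} \approx -1.7195 \cdot 10^{5}$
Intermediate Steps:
$g{\left(H,s \right)} = 2 s \left(-30 + s\right)$ ($g{\left(H,s \right)} = \left(-30 + s\right) 2 s = 2 s \left(-30 + s\right)$)
$\sqrt{66869 + g{\left(l{\left(3 \cdot 3 \right)},-317 \right)}} - 172483 = \sqrt{66869 + 2 \left(-317\right) \left(-30 - 317\right)} - 172483 = \sqrt{66869 + 2 \left(-317\right) \left(-347\right)} - 172483 = \sqrt{66869 + 219998} - 172483 = \sqrt{286867} - 172483 = -172483 + \sqrt{286867}$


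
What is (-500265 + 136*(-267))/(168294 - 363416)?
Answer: 536577/195122 ≈ 2.7500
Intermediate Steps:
(-500265 + 136*(-267))/(168294 - 363416) = (-500265 - 36312)/(-195122) = -536577*(-1/195122) = 536577/195122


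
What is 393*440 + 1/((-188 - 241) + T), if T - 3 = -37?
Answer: 80061959/463 ≈ 1.7292e+5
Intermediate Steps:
T = -34 (T = 3 - 37 = -34)
393*440 + 1/((-188 - 241) + T) = 393*440 + 1/((-188 - 241) - 34) = 172920 + 1/(-429 - 34) = 172920 + 1/(-463) = 172920 - 1/463 = 80061959/463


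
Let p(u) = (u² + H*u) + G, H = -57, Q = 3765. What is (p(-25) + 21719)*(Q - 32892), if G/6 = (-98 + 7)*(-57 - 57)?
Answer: -2505300651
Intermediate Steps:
G = 62244 (G = 6*((-98 + 7)*(-57 - 57)) = 6*(-91*(-114)) = 6*10374 = 62244)
p(u) = 62244 + u² - 57*u (p(u) = (u² - 57*u) + 62244 = 62244 + u² - 57*u)
(p(-25) + 21719)*(Q - 32892) = ((62244 + (-25)² - 57*(-25)) + 21719)*(3765 - 32892) = ((62244 + 625 + 1425) + 21719)*(-29127) = (64294 + 21719)*(-29127) = 86013*(-29127) = -2505300651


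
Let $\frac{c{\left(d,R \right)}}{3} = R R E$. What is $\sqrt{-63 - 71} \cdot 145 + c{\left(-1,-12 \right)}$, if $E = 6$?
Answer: $2592 + 145 i \sqrt{134} \approx 2592.0 + 1678.5 i$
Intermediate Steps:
$c{\left(d,R \right)} = 18 R^{2}$ ($c{\left(d,R \right)} = 3 R R 6 = 3 R^{2} \cdot 6 = 3 \cdot 6 R^{2} = 18 R^{2}$)
$\sqrt{-63 - 71} \cdot 145 + c{\left(-1,-12 \right)} = \sqrt{-63 - 71} \cdot 145 + 18 \left(-12\right)^{2} = \sqrt{-134} \cdot 145 + 18 \cdot 144 = i \sqrt{134} \cdot 145 + 2592 = 145 i \sqrt{134} + 2592 = 2592 + 145 i \sqrt{134}$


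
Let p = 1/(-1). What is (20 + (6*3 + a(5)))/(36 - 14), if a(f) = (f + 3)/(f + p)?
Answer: 20/11 ≈ 1.8182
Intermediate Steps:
p = -1
a(f) = (3 + f)/(-1 + f) (a(f) = (f + 3)/(f - 1) = (3 + f)/(-1 + f))
(20 + (6*3 + a(5)))/(36 - 14) = (20 + (6*3 + (3 + 5)/(-1 + 5)))/(36 - 14) = (20 + (18 + 8/4))/22 = (20 + (18 + (¼)*8))*(1/22) = (20 + (18 + 2))*(1/22) = (20 + 20)*(1/22) = 40*(1/22) = 20/11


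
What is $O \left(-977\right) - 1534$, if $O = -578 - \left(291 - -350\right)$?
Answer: $1189429$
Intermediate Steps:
$O = -1219$ ($O = -578 - \left(291 + 350\right) = -578 - 641 = -1219$)
$O \left(-977\right) - 1534 = \left(-1219\right) \left(-977\right) - 1534 = 1190963 - 1534 = 1189429$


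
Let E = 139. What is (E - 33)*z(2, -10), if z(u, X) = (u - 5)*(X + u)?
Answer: 2544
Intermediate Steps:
z(u, X) = (-5 + u)*(X + u)
(E - 33)*z(2, -10) = (139 - 33)*(2² - 5*(-10) - 5*2 - 10*2) = 106*(4 + 50 - 10 - 20) = 106*24 = 2544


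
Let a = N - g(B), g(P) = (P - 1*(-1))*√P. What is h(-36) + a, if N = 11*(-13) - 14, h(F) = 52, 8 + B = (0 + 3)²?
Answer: -107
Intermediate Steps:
B = 1 (B = -8 + (0 + 3)² = -8 + 3² = -8 + 9 = 1)
g(P) = √P*(1 + P) (g(P) = (P + 1)*√P = (1 + P)*√P = √P*(1 + P))
N = -157 (N = -143 - 14 = -157)
a = -159 (a = -157 - √1*(1 + 1) = -157 - 2 = -159)
h(-36) + a = 52 - 159 = -107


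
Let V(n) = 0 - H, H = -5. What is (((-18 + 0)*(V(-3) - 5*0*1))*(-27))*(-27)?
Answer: -65610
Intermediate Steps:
V(n) = 5 (V(n) = 0 - 1*(-5) = 0 + 5 = 5)
(((-18 + 0)*(V(-3) - 5*0*1))*(-27))*(-27) = (((-18 + 0)*(5 - 5*0*1))*(-27))*(-27) = (-18*(5 + 0*1)*(-27))*(-27) = (-18*(5 + 0)*(-27))*(-27) = (-18*5*(-27))*(-27) = -90*(-27)*(-27) = 2430*(-27) = -65610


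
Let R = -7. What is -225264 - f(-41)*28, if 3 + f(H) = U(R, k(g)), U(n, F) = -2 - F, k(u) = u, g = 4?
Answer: -225012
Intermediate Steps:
f(H) = -9 (f(H) = -3 + (-2 - 1*4) = -3 + (-2 - 4) = -3 - 6 = -9)
-225264 - f(-41)*28 = -225264 - (-9)*28 = -225264 - 1*(-252) = -225264 + 252 = -225012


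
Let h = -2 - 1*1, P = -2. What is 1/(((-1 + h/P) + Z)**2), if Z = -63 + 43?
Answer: 4/1521 ≈ 0.0026299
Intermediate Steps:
h = -3 (h = -2 - 1 = -3)
Z = -20
1/(((-1 + h/P) + Z)**2) = 1/(((-1 - 3/(-2)) - 20)**2) = 1/(((-1 - 3*(-1/2)) - 20)**2) = 1/(((-1 + 3/2) - 20)**2) = 1/((1/2 - 20)**2) = 1/((-39/2)**2) = 1/(1521/4) = 4/1521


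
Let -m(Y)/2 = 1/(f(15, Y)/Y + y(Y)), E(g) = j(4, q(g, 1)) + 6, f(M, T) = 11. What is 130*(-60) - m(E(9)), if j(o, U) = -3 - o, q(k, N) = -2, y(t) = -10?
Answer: -163802/21 ≈ -7800.1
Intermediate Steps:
E(g) = -1 (E(g) = (-3 - 1*4) + 6 = (-3 - 4) + 6 = -7 + 6 = -1)
m(Y) = -2/(-10 + 11/Y) (m(Y) = -2/(11/Y - 10) = -2/(-10 + 11/Y))
130*(-60) - m(E(9)) = 130*(-60) - 2*(-1)/(-11 + 10*(-1)) = -7800 - 2*(-1)/(-11 - 10) = -7800 - 2*(-1)/(-21) = -7800 - 2*(-1)*(-1)/21 = -7800 - 1*2/21 = -7800 - 2/21 = -163802/21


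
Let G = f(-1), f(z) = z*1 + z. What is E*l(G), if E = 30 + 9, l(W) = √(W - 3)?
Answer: 39*I*√5 ≈ 87.207*I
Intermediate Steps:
f(z) = 2*z (f(z) = z + z = 2*z)
G = -2 (G = 2*(-1) = -2)
l(W) = √(-3 + W)
E = 39
E*l(G) = 39*√(-3 - 2) = 39*√(-5) = 39*(I*√5) = 39*I*√5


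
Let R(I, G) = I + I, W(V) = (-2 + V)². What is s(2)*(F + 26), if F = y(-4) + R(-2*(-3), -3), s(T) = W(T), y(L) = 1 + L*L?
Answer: 0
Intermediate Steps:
y(L) = 1 + L²
R(I, G) = 2*I
s(T) = (-2 + T)²
F = 29 (F = (1 + (-4)²) + 2*(-2*(-3)) = (1 + 16) + 2*6 = 17 + 12 = 29)
s(2)*(F + 26) = (-2 + 2)²*(29 + 26) = 0²*55 = 0*55 = 0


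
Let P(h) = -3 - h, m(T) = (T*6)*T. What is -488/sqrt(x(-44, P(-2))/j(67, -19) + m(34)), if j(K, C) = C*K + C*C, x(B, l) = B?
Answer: -976*sqrt(90140883)/1581419 ≈ -5.8595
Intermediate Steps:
m(T) = 6*T**2 (m(T) = (6*T)*T = 6*T**2)
j(K, C) = C**2 + C*K (j(K, C) = C*K + C**2 = C**2 + C*K)
-488/sqrt(x(-44, P(-2))/j(67, -19) + m(34)) = -488/sqrt(-44*(-1/(19*(-19 + 67))) + 6*34**2) = -488/sqrt(-44/((-19*48)) + 6*1156) = -488/sqrt(-44/(-912) + 6936) = -488/sqrt(-44*(-1/912) + 6936) = -488/sqrt(11/228 + 6936) = -488*2*sqrt(90140883)/1581419 = -976*sqrt(90140883)/1581419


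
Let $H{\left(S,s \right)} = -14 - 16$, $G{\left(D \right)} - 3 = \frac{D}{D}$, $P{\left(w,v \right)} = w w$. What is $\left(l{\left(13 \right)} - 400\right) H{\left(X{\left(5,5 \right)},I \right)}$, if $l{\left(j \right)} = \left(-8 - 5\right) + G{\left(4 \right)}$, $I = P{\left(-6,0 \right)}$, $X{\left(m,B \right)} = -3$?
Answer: $12270$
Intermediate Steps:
$P{\left(w,v \right)} = w^{2}$
$G{\left(D \right)} = 4$ ($G{\left(D \right)} = 3 + \frac{D}{D} = 3 + 1 = 4$)
$I = 36$ ($I = \left(-6\right)^{2} = 36$)
$H{\left(S,s \right)} = -30$ ($H{\left(S,s \right)} = -14 - 16 = -30$)
$l{\left(j \right)} = -9$ ($l{\left(j \right)} = \left(-8 - 5\right) + 4 = -13 + 4 = -9$)
$\left(l{\left(13 \right)} - 400\right) H{\left(X{\left(5,5 \right)},I \right)} = \left(-9 - 400\right) \left(-30\right) = \left(-409\right) \left(-30\right) = 12270$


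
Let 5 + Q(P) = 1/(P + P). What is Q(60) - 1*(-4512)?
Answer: 540841/120 ≈ 4507.0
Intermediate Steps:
Q(P) = -5 + 1/(2*P) (Q(P) = -5 + 1/(P + P) = -5 + 1/(2*P))
Q(60) - 1*(-4512) = (-5 + (½)/60) - 1*(-4512) = (-5 + (½)*(1/60)) + 4512 = (-5 + 1/120) + 4512 = -599/120 + 4512 = 540841/120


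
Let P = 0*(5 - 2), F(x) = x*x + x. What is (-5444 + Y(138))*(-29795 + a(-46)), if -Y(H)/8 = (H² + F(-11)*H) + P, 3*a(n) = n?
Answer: 24972354716/3 ≈ 8.3241e+9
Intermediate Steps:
F(x) = x + x² (F(x) = x² + x = x + x²)
P = 0 (P = 0*3 = 0)
a(n) = n/3
Y(H) = -880*H - 8*H² (Y(H) = -8*((H² + (-11*(1 - 11))*H) + 0) = -8*((H² + (-11*(-10))*H) + 0) = -8*((H² + 110*H) + 0) = -8*(H² + 110*H) = -880*H - 8*H²)
(-5444 + Y(138))*(-29795 + a(-46)) = (-5444 + 8*138*(-110 - 1*138))*(-29795 + (⅓)*(-46)) = (-5444 + 8*138*(-110 - 138))*(-29795 - 46/3) = (-5444 + 8*138*(-248))*(-89431/3) = (-5444 - 273792)*(-89431/3) = -279236*(-89431/3) = 24972354716/3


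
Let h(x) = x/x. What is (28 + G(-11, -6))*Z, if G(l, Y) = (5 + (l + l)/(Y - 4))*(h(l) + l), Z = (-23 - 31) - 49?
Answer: 4532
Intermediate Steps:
h(x) = 1
Z = -103 (Z = -54 - 49 = -103)
G(l, Y) = (1 + l)*(5 + 2*l/(-4 + Y)) (G(l, Y) = (5 + (l + l)/(Y - 4))*(1 + l) = (5 + (2*l)/(-4 + Y))*(1 + l) = (5 + 2*l/(-4 + Y))*(1 + l) = (1 + l)*(5 + 2*l/(-4 + Y)))
(28 + G(-11, -6))*Z = (28 + (-20 - 18*(-11) + 2*(-11)**2 + 5*(-6) + 5*(-6)*(-11))/(-4 - 6))*(-103) = (28 + (-20 + 198 + 2*121 - 30 + 330)/(-10))*(-103) = (28 - (-20 + 198 + 242 - 30 + 330)/10)*(-103) = (28 - 1/10*720)*(-103) = (28 - 72)*(-103) = -44*(-103) = 4532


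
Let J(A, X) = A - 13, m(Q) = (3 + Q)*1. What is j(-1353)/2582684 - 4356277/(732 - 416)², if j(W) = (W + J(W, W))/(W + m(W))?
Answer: -7602786759844385/174273555485328 ≈ -43.626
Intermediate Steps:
m(Q) = 3 + Q
J(A, X) = -13 + A
j(W) = (-13 + 2*W)/(3 + 2*W) (j(W) = (W + (-13 + W))/(W + (3 + W)) = (-13 + 2*W)/(3 + 2*W))
j(-1353)/2582684 - 4356277/(732 - 416)² = ((-13 + 2*(-1353))/(3 + 2*(-1353)))/2582684 - 4356277/(732 - 416)² = ((-13 - 2706)/(3 - 2706))*(1/2582684) - 4356277/(316²) = (-2719/(-2703))*(1/2582684) - 4356277/99856 = -1/2703*(-2719)*(1/2582684) - 4356277*1/99856 = (2719/2703)*(1/2582684) - 4356277/99856 = 2719/6980994852 - 4356277/99856 = -7602786759844385/174273555485328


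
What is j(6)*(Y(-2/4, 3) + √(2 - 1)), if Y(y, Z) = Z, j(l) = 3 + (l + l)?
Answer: 60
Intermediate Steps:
j(l) = 3 + 2*l
j(6)*(Y(-2/4, 3) + √(2 - 1)) = (3 + 2*6)*(3 + √(2 - 1)) = (3 + 12)*(3 + √1) = 15*(3 + 1) = 15*4 = 60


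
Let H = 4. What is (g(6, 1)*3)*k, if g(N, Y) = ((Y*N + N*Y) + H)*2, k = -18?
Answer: -1728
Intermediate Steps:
g(N, Y) = 8 + 4*N*Y (g(N, Y) = ((Y*N + N*Y) + 4)*2 = ((N*Y + N*Y) + 4)*2 = (2*N*Y + 4)*2 = (4 + 2*N*Y)*2 = 8 + 4*N*Y)
(g(6, 1)*3)*k = ((8 + 4*6*1)*3)*(-18) = ((8 + 24)*3)*(-18) = (32*3)*(-18) = 96*(-18) = -1728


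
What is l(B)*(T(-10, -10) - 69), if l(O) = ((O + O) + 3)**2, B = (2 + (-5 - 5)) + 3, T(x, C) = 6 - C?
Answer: -2597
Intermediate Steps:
B = -5 (B = (2 - 10) + 3 = -8 + 3 = -5)
l(O) = (3 + 2*O)**2 (l(O) = (2*O + 3)**2 = (3 + 2*O)**2)
l(B)*(T(-10, -10) - 69) = (3 + 2*(-5))**2*((6 - 1*(-10)) - 69) = (3 - 10)**2*((6 + 10) - 69) = (-7)**2*(16 - 69) = 49*(-53) = -2597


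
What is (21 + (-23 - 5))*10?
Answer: -70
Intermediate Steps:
(21 + (-23 - 5))*10 = (21 - 28)*10 = -7*10 = -70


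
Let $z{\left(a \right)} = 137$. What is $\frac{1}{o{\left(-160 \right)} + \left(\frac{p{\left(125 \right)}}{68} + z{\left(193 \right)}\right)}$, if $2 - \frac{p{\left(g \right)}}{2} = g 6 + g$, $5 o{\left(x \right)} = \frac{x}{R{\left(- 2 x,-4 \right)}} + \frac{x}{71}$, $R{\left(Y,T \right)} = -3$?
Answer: $\frac{7242}{880189} \approx 0.0082278$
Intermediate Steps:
$o{\left(x \right)} = - \frac{68 x}{1065}$ ($o{\left(x \right)} = \frac{\frac{x}{-3} + \frac{x}{71}}{5} = \frac{x \left(- \frac{1}{3}\right) + x \frac{1}{71}}{5} = \frac{- \frac{x}{3} + \frac{x}{71}}{5} = \frac{\left(- \frac{68}{213}\right) x}{5} = - \frac{68 x}{1065}$)
$p{\left(g \right)} = 4 - 14 g$ ($p{\left(g \right)} = 4 - 2 \left(g 6 + g\right) = 4 - 2 \left(6 g + g\right) = 4 - 2 \cdot 7 g = 4 - 14 g$)
$\frac{1}{o{\left(-160 \right)} + \left(\frac{p{\left(125 \right)}}{68} + z{\left(193 \right)}\right)} = \frac{1}{\left(- \frac{68}{1065}\right) \left(-160\right) + \left(\frac{4 - 1750}{68} + 137\right)} = \frac{1}{\frac{2176}{213} + \left(\left(4 - 1750\right) \frac{1}{68} + 137\right)} = \frac{1}{\frac{2176}{213} + \left(\left(-1746\right) \frac{1}{68} + 137\right)} = \frac{1}{\frac{2176}{213} + \left(- \frac{873}{34} + 137\right)} = \frac{1}{\frac{2176}{213} + \frac{3785}{34}} = \frac{1}{\frac{880189}{7242}} = \frac{7242}{880189}$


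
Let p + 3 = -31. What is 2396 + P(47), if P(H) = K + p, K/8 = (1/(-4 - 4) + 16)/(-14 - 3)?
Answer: 40027/17 ≈ 2354.5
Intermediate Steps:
p = -34 (p = -3 - 31 = -34)
K = -127/17 (K = 8*((1/(-4 - 4) + 16)/(-14 - 3)) = 8*((1/(-8) + 16)/(-17)) = 8*((-⅛ + 16)*(-1/17)) = 8*((127/8)*(-1/17)) = 8*(-127/136) = -127/17 ≈ -7.4706)
P(H) = -705/17 (P(H) = -127/17 - 34 = -705/17)
2396 + P(47) = 2396 - 705/17 = 40027/17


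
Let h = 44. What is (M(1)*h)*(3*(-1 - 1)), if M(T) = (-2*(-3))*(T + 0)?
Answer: -1584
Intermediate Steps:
M(T) = 6*T
(M(1)*h)*(3*(-1 - 1)) = ((6*1)*44)*(3*(-1 - 1)) = (6*44)*(3*(-2)) = 264*(-6) = -1584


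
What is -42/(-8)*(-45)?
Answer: -945/4 ≈ -236.25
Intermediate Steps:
-42/(-8)*(-45) = -42*(-1)/8*(-45) = -1*(-21/4)*(-45) = (21/4)*(-45) = -945/4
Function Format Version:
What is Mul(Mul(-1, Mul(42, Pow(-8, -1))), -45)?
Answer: Rational(-945, 4) ≈ -236.25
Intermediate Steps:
Mul(Mul(-1, Mul(42, Pow(-8, -1))), -45) = Mul(Mul(-1, Mul(42, Rational(-1, 8))), -45) = Mul(Mul(-1, Rational(-21, 4)), -45) = Mul(Rational(21, 4), -45) = Rational(-945, 4)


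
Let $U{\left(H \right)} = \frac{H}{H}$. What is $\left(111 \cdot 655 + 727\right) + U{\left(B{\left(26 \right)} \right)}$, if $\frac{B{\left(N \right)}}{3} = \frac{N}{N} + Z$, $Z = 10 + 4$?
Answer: $73433$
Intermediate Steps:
$Z = 14$
$B{\left(N \right)} = 45$ ($B{\left(N \right)} = 3 \left(\frac{N}{N} + 14\right) = 3 \left(1 + 14\right) = 3 \cdot 15 = 45$)
$U{\left(H \right)} = 1$
$\left(111 \cdot 655 + 727\right) + U{\left(B{\left(26 \right)} \right)} = \left(111 \cdot 655 + 727\right) + 1 = \left(72705 + 727\right) + 1 = 73432 + 1 = 73433$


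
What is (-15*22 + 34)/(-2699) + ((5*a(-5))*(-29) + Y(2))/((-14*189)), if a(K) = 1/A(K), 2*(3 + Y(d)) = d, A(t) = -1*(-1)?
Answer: 8027/48582 ≈ 0.16523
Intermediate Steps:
A(t) = 1
Y(d) = -3 + d/2
a(K) = 1 (a(K) = 1/1 = 1)
(-15*22 + 34)/(-2699) + ((5*a(-5))*(-29) + Y(2))/((-14*189)) = (-15*22 + 34)/(-2699) + ((5*1)*(-29) + (-3 + (½)*2))/((-14*189)) = (-330 + 34)*(-1/2699) + (5*(-29) + (-3 + 1))/(-2646) = -296*(-1/2699) + (-145 - 2)*(-1/2646) = 296/2699 - 147*(-1/2646) = 296/2699 + 1/18 = 8027/48582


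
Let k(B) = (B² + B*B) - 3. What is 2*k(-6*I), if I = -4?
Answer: 2298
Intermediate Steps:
k(B) = -3 + 2*B² (k(B) = (B² + B²) - 3 = 2*B² - 3 = -3 + 2*B²)
2*k(-6*I) = 2*(-3 + 2*(-6*(-4))²) = 2*(-3 + 2*24²) = 2*(-3 + 2*576) = 2*(-3 + 1152) = 2*1149 = 2298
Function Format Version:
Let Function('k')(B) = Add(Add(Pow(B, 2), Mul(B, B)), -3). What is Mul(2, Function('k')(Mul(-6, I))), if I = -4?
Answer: 2298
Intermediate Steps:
Function('k')(B) = Add(-3, Mul(2, Pow(B, 2))) (Function('k')(B) = Add(Add(Pow(B, 2), Pow(B, 2)), -3) = Add(Mul(2, Pow(B, 2)), -3) = Add(-3, Mul(2, Pow(B, 2))))
Mul(2, Function('k')(Mul(-6, I))) = Mul(2, Add(-3, Mul(2, Pow(Mul(-6, -4), 2)))) = Mul(2, Add(-3, Mul(2, Pow(24, 2)))) = Mul(2, Add(-3, Mul(2, 576))) = Mul(2, Add(-3, 1152)) = Mul(2, 1149) = 2298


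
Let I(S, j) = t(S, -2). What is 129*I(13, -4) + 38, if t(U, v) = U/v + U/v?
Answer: -1639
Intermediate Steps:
t(U, v) = 2*U/v
I(S, j) = -S (I(S, j) = 2*S/(-2) = 2*S*(-½) = -S)
129*I(13, -4) + 38 = 129*(-1*13) + 38 = 129*(-13) + 38 = -1677 + 38 = -1639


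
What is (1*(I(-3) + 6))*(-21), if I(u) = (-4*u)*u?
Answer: 630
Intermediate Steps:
I(u) = -4*u²
(1*(I(-3) + 6))*(-21) = (1*(-4*(-3)² + 6))*(-21) = (1*(-4*9 + 6))*(-21) = (1*(-36 + 6))*(-21) = (1*(-30))*(-21) = -30*(-21) = 630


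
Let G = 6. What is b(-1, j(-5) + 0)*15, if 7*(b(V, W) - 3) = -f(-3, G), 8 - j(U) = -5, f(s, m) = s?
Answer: 360/7 ≈ 51.429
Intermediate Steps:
j(U) = 13 (j(U) = 8 - 1*(-5) = 8 + 5 = 13)
b(V, W) = 24/7 (b(V, W) = 3 + (-1*(-3))/7 = 3 + (⅐)*3 = 3 + 3/7 = 24/7)
b(-1, j(-5) + 0)*15 = (24/7)*15 = 360/7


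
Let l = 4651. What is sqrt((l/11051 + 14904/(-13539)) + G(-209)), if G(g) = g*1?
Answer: 6*I*sqrt(14487326056740526)/49873163 ≈ 14.48*I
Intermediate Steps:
G(g) = g
sqrt((l/11051 + 14904/(-13539)) + G(-209)) = sqrt((4651/11051 + 14904/(-13539)) - 209) = sqrt((4651*(1/11051) + 14904*(-1/13539)) - 209) = sqrt((4651/11051 - 4968/4513) - 209) = sqrt(-33911405/49873163 - 209) = sqrt(-10457402472/49873163) = 6*I*sqrt(14487326056740526)/49873163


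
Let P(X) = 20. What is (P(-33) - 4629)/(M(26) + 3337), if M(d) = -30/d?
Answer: -59917/43366 ≈ -1.3817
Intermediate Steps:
(P(-33) - 4629)/(M(26) + 3337) = (20 - 4629)/(-30/26 + 3337) = -4609/(-30*1/26 + 3337) = -4609/(-15/13 + 3337) = -4609/43366/13 = -4609*13/43366 = -59917/43366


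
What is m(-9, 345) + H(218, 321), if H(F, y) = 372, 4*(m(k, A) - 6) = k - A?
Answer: 579/2 ≈ 289.50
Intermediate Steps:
m(k, A) = 6 - A/4 + k/4 (m(k, A) = 6 + (k - A)/4 = 6 + (-A/4 + k/4) = 6 - A/4 + k/4)
m(-9, 345) + H(218, 321) = (6 - ¼*345 + (¼)*(-9)) + 372 = (6 - 345/4 - 9/4) + 372 = -165/2 + 372 = 579/2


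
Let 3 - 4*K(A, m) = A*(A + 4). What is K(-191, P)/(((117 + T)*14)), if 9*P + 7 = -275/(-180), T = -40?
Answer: -2551/308 ≈ -8.2825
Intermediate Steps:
P = -197/324 (P = -7/9 + (-275/(-180))/9 = -7/9 + (-275*(-1/180))/9 = -7/9 + (1/9)*(55/36) = -7/9 + 55/324 = -197/324 ≈ -0.60802)
K(A, m) = 3/4 - A*(4 + A)/4 (K(A, m) = 3/4 - A*(A + 4)/4 = 3/4 - A*(4 + A)/4)
K(-191, P)/(((117 + T)*14)) = (3/4 - 1*(-191) - 1/4*(-191)**2)/(((117 - 40)*14)) = (3/4 + 191 - 1/4*36481)/((77*14)) = (3/4 + 191 - 36481/4)/1078 = -17857/2*1/1078 = -2551/308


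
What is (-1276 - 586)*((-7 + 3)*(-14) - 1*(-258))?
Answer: -584668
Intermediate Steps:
(-1276 - 586)*((-7 + 3)*(-14) - 1*(-258)) = -1862*(-4*(-14) + 258) = -1862*(56 + 258) = -1862*314 = -584668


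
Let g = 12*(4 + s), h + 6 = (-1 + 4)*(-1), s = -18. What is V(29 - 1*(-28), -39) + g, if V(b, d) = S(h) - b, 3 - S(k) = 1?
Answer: -223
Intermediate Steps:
h = -9 (h = -6 + (-1 + 4)*(-1) = -6 + 3*(-1) = -6 - 3 = -9)
S(k) = 2 (S(k) = 3 - 1*1 = 3 - 1 = 2)
V(b, d) = 2 - b
g = -168 (g = 12*(4 - 18) = 12*(-14) = -168)
V(29 - 1*(-28), -39) + g = (2 - (29 - 1*(-28))) - 168 = (2 - (29 + 28)) - 168 = (2 - 1*57) - 168 = (2 - 57) - 168 = -55 - 168 = -223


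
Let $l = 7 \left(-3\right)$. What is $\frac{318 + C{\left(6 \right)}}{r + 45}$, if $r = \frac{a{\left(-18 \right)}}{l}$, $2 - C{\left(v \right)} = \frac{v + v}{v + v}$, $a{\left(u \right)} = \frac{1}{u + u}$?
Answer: $\frac{241164}{34021} \approx 7.0887$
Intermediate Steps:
$a{\left(u \right)} = \frac{1}{2 u}$
$l = -21$
$C{\left(v \right)} = 1$ ($C{\left(v \right)} = 2 - \frac{v + v}{v + v} = 2 - \frac{2 v}{2 v} = 2 - 2 v \frac{1}{2 v} = 2 - 1 = 1$)
$r = \frac{1}{756}$ ($r = \frac{\frac{1}{2} \frac{1}{-18}}{-21} = \frac{1}{2} \left(- \frac{1}{18}\right) \left(- \frac{1}{21}\right) = \left(- \frac{1}{36}\right) \left(- \frac{1}{21}\right) = \frac{1}{756} \approx 0.0013228$)
$\frac{318 + C{\left(6 \right)}}{r + 45} = \frac{318 + 1}{\frac{1}{756} + 45} = \frac{319}{\frac{34021}{756}} = 319 \cdot \frac{756}{34021} = \frac{241164}{34021}$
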